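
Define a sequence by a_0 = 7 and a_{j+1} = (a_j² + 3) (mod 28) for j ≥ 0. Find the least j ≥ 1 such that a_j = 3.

4

Computing terms: a_0 = 7,  a_1 = 24,  a_2 = 19,  a_3 = 0,  a_4 = 3,  a_5 = 12,  a_6 = 7.
The sequence repeats with period 6.
The value 3 first appears (with j ≥ 1) at a_4.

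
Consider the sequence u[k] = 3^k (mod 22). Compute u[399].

Listing terms: u[1] = 3,  u[2] = 9,  u[3] = 5,  u[4] = 15,  u[5] = 1,  u[6] = 3.
Since u[6] = u[1] = 3, the sequence is periodic with period 5.
So u[399] = u[1 + ((399-1) mod 5)] = u[4] = 15.

15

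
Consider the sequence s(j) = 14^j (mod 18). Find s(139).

s(0) = 1,  s(1) = 14,  s(2) = 16,  s(3) = 8,  s(4) = 4,  s(5) = 2,  s(6) = 10,  s(7) = 14.
Since s(7) = s(1) = 14, the sequence is eventually periodic: after a pre-period of length 1 it cycles with period 6.
For j ≥ 1, s(j) depends only on (j - 1) mod 6. (139 - 1) mod 6 = 0, so s(139) = s(1) = 14.

14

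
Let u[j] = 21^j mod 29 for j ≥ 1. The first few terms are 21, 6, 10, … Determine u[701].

21

We have u[1] = 21,  u[2] = 6,  u[3] = 10,  u[4] = 7,  u[5] = 2,  u[6] = 13,  u[7] = 12,  u[8] = 20,  u[9] = 14,  u[10] = 4,  u[11] = 26,  u[12] = 24,  u[13] = 11,  u[14] = 28,  u[15] = 8,  u[16] = 23,  u[17] = 19,  u[18] = 22,  u[19] = 27,  u[20] = 16,  u[21] = 17,  u[22] = 9,  u[23] = 15,  u[24] = 25,  u[25] = 3,  u[26] = 5,  u[27] = 18,  u[28] = 1,  u[29] = 21.
Since u[29] = u[1] = 21, the sequence is periodic with period 28.
(701 - 1) mod 28 = 0, so u[701] = u[1] = 21.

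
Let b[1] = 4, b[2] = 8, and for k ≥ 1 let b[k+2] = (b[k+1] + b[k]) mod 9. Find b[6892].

Computing terms: b[1] = 4; b[2] = 8; b[3] = 3; b[4] = 2; b[5] = 5; b[6] = 7; b[7] = 3; b[8] = 1; b[9] = 4; b[10] = 5; b[11] = 0; b[12] = 5; b[13] = 5; b[14] = 1; b[15] = 6; b[16] = 7; b[17] = 4; b[18] = 2; b[19] = 6; b[20] = 8; b[21] = 5; b[22] = 4; b[23] = 0; b[24] = 4; b[25] = 4; b[26] = 8.
The sequence repeats with period 24.
So b[6892] = b[1 + ((6892-1) mod 24)] = b[4] = 2.

2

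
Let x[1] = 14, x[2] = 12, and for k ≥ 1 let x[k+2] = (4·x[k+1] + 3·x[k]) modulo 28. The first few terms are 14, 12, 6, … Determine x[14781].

2

We have x[1] = 14, x[2] = 12, x[3] = 6, x[4] = 4, x[5] = 6, x[6] = 8, x[7] = 22, x[8] = 0, x[9] = 10, x[10] = 12, x[11] = 22, x[12] = 12, x[13] = 2, x[14] = 16, x[15] = 14, x[16] = 20, x[17] = 10, x[18] = 16, x[19] = 10, x[20] = 4, x[21] = 18, x[22] = 0, x[23] = 26, x[24] = 20, x[25] = 18, x[26] = 20, x[27] = 22, x[28] = 8, x[29] = 14, x[30] = 24, x[31] = 26, x[32] = 8, x[33] = 26, x[34] = 16, x[35] = 2, x[36] = 0, x[37] = 6, x[38] = 24, x[39] = 2, x[40] = 24, x[41] = 18, x[42] = 4, x[43] = 14, x[44] = 12.
The sequence repeats with period 42.
So x[14781] = x[1 + ((14781-1) mod 42)] = x[39] = 2.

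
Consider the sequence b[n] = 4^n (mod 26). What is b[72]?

Computing terms: b[1] = 4, b[2] = 16, b[3] = 12, b[4] = 22, b[5] = 10, b[6] = 14, b[7] = 4.
Since b[7] = b[1] = 4, the sequence is periodic with period 6.
So b[72] = b[1 + ((72-1) mod 6)] = b[6] = 14.

14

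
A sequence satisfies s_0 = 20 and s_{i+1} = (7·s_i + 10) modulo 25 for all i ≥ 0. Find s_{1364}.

20

s_0 = 20, s_1 = 0, s_2 = 10, s_3 = 5, s_4 = 20.
Since s_4 = s_0 = 20, the sequence is periodic with period 4.
(1364 - 0) mod 4 = 0, so s_{1364} = s_0 = 20.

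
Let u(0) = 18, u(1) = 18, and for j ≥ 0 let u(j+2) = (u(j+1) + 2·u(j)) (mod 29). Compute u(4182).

27

We have u(0) = 18,  u(1) = 18,  u(2) = 25,  u(3) = 3,  u(4) = 24,  u(5) = 1,  u(6) = 20,  u(7) = 22,  u(8) = 4,  u(9) = 19,  u(10) = 27,  u(11) = 7,  u(12) = 3,  u(13) = 17,  u(14) = 23,  u(15) = 28,  u(16) = 16,  u(17) = 14,  u(18) = 17,  u(19) = 16,  u(20) = 21,  u(21) = 24,  u(22) = 8,  u(23) = 27,  u(24) = 14,  u(25) = 10,  u(26) = 9,  u(27) = 0,  u(28) = 18,  u(29) = 18.
The sequence repeats with period 28.
(4182 - 0) mod 28 = 10, so u(4182) = u(10) = 27.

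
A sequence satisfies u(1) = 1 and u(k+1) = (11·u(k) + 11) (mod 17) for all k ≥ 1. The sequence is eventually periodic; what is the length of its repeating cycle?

16

Computing terms: u(1) = 1,  u(2) = 5,  u(3) = 15,  u(4) = 6,  u(5) = 9,  u(6) = 8,  u(7) = 14,  u(8) = 12,  u(9) = 7,  u(10) = 3,  u(11) = 10,  u(12) = 2,  u(13) = 16,  u(14) = 0,  u(15) = 11,  u(16) = 13,  u(17) = 1.
Since u(17) = u(1) = 1, the sequence is periodic with period 16.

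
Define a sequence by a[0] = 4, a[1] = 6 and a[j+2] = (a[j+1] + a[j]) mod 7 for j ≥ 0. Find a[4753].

6

a[0] = 4, a[1] = 6, a[2] = 3, a[3] = 2, a[4] = 5, a[5] = 0, a[6] = 5, a[7] = 5, a[8] = 3, a[9] = 1, a[10] = 4, a[11] = 5, a[12] = 2, a[13] = 0, a[14] = 2, a[15] = 2, a[16] = 4, a[17] = 6.
The sequence repeats with period 16.
(4753 - 0) mod 16 = 1, so a[4753] = a[1] = 6.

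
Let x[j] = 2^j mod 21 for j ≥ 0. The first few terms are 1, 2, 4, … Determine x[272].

Computing terms: x[0] = 1; x[1] = 2; x[2] = 4; x[3] = 8; x[4] = 16; x[5] = 11; x[6] = 1.
Since x[6] = x[0] = 1, the sequence is periodic with period 6.
So x[272] = x[0 + ((272-0) mod 6)] = x[2] = 4.

4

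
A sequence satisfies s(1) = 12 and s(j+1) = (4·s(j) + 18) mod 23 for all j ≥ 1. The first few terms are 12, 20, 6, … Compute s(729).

6

Listing terms: s(1) = 12, s(2) = 20, s(3) = 6, s(4) = 19, s(5) = 2, s(6) = 3, s(7) = 7, s(8) = 0, s(9) = 18, s(10) = 21, s(11) = 10, s(12) = 12.
Since s(12) = s(1) = 12, the sequence is periodic with period 11.
So s(729) = s(1 + ((729-1) mod 11)) = s(3) = 6.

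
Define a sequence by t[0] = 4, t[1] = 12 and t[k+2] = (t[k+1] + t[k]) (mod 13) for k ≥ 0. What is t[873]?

7

Listing terms: t[0] = 4; t[1] = 12; t[2] = 3; t[3] = 2; t[4] = 5; t[5] = 7; t[6] = 12; t[7] = 6; t[8] = 5; t[9] = 11; t[10] = 3; t[11] = 1; t[12] = 4; t[13] = 5; t[14] = 9; t[15] = 1; t[16] = 10; t[17] = 11; t[18] = 8; t[19] = 6; t[20] = 1; t[21] = 7; t[22] = 8; t[23] = 2; t[24] = 10; t[25] = 12; t[26] = 9; t[27] = 8; t[28] = 4; t[29] = 12.
The sequence repeats with period 28.
So t[873] = t[0 + ((873-0) mod 28)] = t[5] = 7.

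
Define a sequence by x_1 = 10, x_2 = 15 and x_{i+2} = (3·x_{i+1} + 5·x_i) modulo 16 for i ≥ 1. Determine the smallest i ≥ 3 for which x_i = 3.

5

Listing terms: x_1 = 10; x_2 = 15; x_3 = 15; x_4 = 8; x_5 = 3; x_6 = 1; x_7 = 2; x_8 = 11; x_9 = 11; x_{10} = 8; x_{11} = 15; x_{12} = 5; x_{13} = 10; x_{14} = 7; x_{15} = 7; x_{16} = 8; x_{17} = 11; x_{18} = 9; x_{19} = 2; x_{20} = 3; x_{21} = 3; x_{22} = 8; x_{23} = 7; x_{24} = 13; x_{25} = 10; x_{26} = 15.
Since (x_{25}, x_{26}) = (x_1, x_2) = (10, 15) (two consecutive terms determine the rest), the sequence is periodic with period 24.
The value 3 first appears (with i ≥ 3) at x_5.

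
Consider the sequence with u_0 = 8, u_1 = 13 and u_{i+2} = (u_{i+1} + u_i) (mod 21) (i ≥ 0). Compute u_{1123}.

We have u_0 = 8,  u_1 = 13,  u_2 = 0,  u_3 = 13,  u_4 = 13,  u_5 = 5,  u_6 = 18,  u_7 = 2,  u_8 = 20,  u_9 = 1,  u_{10} = 0,  u_{11} = 1,  u_{12} = 1,  u_{13} = 2,  u_{14} = 3,  u_{15} = 5,  u_{16} = 8,  u_{17} = 13.
Since (u_{16}, u_{17}) = (u_0, u_1) = (8, 13) (two consecutive terms determine the rest), the sequence is periodic with period 16.
So u_{1123} = u_{0 + ((1123-0) mod 16)} = u_3 = 13.

13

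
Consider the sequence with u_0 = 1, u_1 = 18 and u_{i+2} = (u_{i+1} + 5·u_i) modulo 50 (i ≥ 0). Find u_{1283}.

u_0 = 1; u_1 = 18; u_2 = 23; u_3 = 13; u_4 = 28; u_5 = 43; u_6 = 33; u_7 = 48; u_8 = 13; u_9 = 3; u_{10} = 18; u_{11} = 33; u_{12} = 23; u_{13} = 38; u_{14} = 3; u_{15} = 43; u_{16} = 8; u_{17} = 23; u_{18} = 13.
Since (u_{17}, u_{18}) = (u_2, u_3) = (23, 13) (two consecutive terms determine the rest), the sequence is eventually periodic: after a pre-period of length 2 it cycles with period 15.
For i ≥ 2, u_i depends only on (i - 2) mod 15. (1283 - 2) mod 15 = 6, so u_{1283} = u_8 = 13.

13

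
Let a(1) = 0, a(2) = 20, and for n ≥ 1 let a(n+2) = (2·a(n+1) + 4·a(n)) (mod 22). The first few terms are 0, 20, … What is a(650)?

16

Computing terms: a(1) = 0,  a(2) = 20,  a(3) = 18,  a(4) = 6,  a(5) = 18,  a(6) = 16,  a(7) = 16,  a(8) = 8,  a(9) = 14,  a(10) = 16,  a(11) = 0,  a(12) = 20.
Since (a(11), a(12)) = (a(1), a(2)) = (0, 20) (two consecutive terms determine the rest), the sequence is periodic with period 10.
(650 - 1) mod 10 = 9, so a(650) = a(10) = 16.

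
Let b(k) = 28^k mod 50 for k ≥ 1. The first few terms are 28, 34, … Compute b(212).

16

b(1) = 28, b(2) = 34, b(3) = 2, b(4) = 6, b(5) = 18, b(6) = 4, b(7) = 12, b(8) = 36, b(9) = 8, b(10) = 24, b(11) = 22, b(12) = 16, b(13) = 48, b(14) = 44, b(15) = 32, b(16) = 46, b(17) = 38, b(18) = 14, b(19) = 42, b(20) = 26, b(21) = 28.
The sequence repeats with period 20.
(212 - 1) mod 20 = 11, so b(212) = b(12) = 16.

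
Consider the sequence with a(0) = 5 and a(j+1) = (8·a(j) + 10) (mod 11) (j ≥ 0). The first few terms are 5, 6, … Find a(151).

6

We have a(0) = 5; a(1) = 6; a(2) = 3; a(3) = 1; a(4) = 7; a(5) = 0; a(6) = 10; a(7) = 2; a(8) = 4; a(9) = 9; a(10) = 5.
The sequence repeats with period 10.
(151 - 0) mod 10 = 1, so a(151) = a(1) = 6.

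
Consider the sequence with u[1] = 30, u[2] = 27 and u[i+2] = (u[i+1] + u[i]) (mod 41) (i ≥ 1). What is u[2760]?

38

Listing terms: u[1] = 30,  u[2] = 27,  u[3] = 16,  u[4] = 2,  u[5] = 18,  u[6] = 20,  u[7] = 38,  u[8] = 17,  u[9] = 14,  u[10] = 31,  u[11] = 4,  u[12] = 35,  u[13] = 39,  u[14] = 33,  u[15] = 31,  u[16] = 23,  u[17] = 13,  u[18] = 36,  u[19] = 8,  u[20] = 3,  u[21] = 11,  u[22] = 14,  u[23] = 25,  u[24] = 39,  u[25] = 23,  u[26] = 21,  u[27] = 3,  u[28] = 24,  u[29] = 27,  u[30] = 10,  u[31] = 37,  u[32] = 6,  u[33] = 2,  u[34] = 8,  u[35] = 10,  u[36] = 18,  u[37] = 28,  u[38] = 5,  u[39] = 33,  u[40] = 38,  u[41] = 30,  u[42] = 27.
The sequence repeats with period 40.
So u[2760] = u[1 + ((2760-1) mod 40)] = u[40] = 38.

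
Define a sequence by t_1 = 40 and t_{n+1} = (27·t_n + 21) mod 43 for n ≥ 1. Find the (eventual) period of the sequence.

14

We have t_1 = 40,  t_2 = 26,  t_3 = 35,  t_4 = 20,  t_5 = 2,  t_6 = 32,  t_7 = 25,  t_8 = 8,  t_9 = 22,  t_{10} = 13,  t_{11} = 28,  t_{12} = 3,  t_{13} = 16,  t_{14} = 23,  t_{15} = 40.
Since t_{15} = t_1 = 40, the sequence is periodic with period 14.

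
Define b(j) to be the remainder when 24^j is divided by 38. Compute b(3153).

Computing terms: b(0) = 1; b(1) = 24; b(2) = 6; b(3) = 30; b(4) = 36; b(5) = 28; b(6) = 26; b(7) = 16; b(8) = 4; b(9) = 20; b(10) = 24.
Since b(10) = b(1) = 24, the sequence is eventually periodic: after a pre-period of length 1 it cycles with period 9.
For j ≥ 1, b(j) depends only on (j - 1) mod 9. (3153 - 1) mod 9 = 2, so b(3153) = b(3) = 30.

30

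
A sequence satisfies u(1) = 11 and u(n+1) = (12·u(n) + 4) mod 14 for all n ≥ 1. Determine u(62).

10

Computing terms: u(1) = 11, u(2) = 10, u(3) = 12, u(4) = 8, u(5) = 2, u(6) = 0, u(7) = 4, u(8) = 10.
Since u(8) = u(2) = 10, the sequence is eventually periodic: after a pre-period of length 1 it cycles with period 6.
For n ≥ 2, u(n) depends only on (n - 2) mod 6. (62 - 2) mod 6 = 0, so u(62) = u(2) = 10.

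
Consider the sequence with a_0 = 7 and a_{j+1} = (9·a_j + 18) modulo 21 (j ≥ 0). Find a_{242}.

12

Listing terms: a_0 = 7, a_1 = 18, a_2 = 12, a_3 = 0, a_4 = 18.
Since a_4 = a_1 = 18, the sequence is eventually periodic: after a pre-period of length 1 it cycles with period 3.
For j ≥ 1, a_j depends only on (j - 1) mod 3. (242 - 1) mod 3 = 1, so a_{242} = a_2 = 12.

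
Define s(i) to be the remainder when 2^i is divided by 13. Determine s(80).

Listing terms: s(1) = 2,  s(2) = 4,  s(3) = 8,  s(4) = 3,  s(5) = 6,  s(6) = 12,  s(7) = 11,  s(8) = 9,  s(9) = 5,  s(10) = 10,  s(11) = 7,  s(12) = 1,  s(13) = 2.
The sequence repeats with period 12.
(80 - 1) mod 12 = 7, so s(80) = s(8) = 9.

9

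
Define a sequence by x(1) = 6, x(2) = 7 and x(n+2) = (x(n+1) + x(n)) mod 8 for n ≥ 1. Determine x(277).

6

Listing terms: x(1) = 6,  x(2) = 7,  x(3) = 5,  x(4) = 4,  x(5) = 1,  x(6) = 5,  x(7) = 6,  x(8) = 3,  x(9) = 1,  x(10) = 4,  x(11) = 5,  x(12) = 1,  x(13) = 6,  x(14) = 7.
The sequence repeats with period 12.
(277 - 1) mod 12 = 0, so x(277) = x(1) = 6.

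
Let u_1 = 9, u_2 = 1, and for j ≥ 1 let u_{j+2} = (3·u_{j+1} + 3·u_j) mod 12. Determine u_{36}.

u_1 = 9; u_2 = 1; u_3 = 6; u_4 = 9; u_5 = 9; u_6 = 6; u_7 = 9.
Since (u_6, u_7) = (u_3, u_4) = (6, 9) (two consecutive terms determine the rest), the sequence is eventually periodic: after a pre-period of length 2 it cycles with period 3.
For j ≥ 3, u_j depends only on (j - 3) mod 3. (36 - 3) mod 3 = 0, so u_{36} = u_3 = 6.

6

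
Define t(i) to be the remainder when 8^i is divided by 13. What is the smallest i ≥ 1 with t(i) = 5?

Listing terms: t(0) = 1; t(1) = 8; t(2) = 12; t(3) = 5; t(4) = 1.
The sequence repeats with period 4.
The value 5 first appears (with i ≥ 1) at t(3).

3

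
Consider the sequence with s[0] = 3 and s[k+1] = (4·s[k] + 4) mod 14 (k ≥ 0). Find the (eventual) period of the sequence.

3

s[0] = 3,  s[1] = 2,  s[2] = 12,  s[3] = 10,  s[4] = 2.
Since s[4] = s[1] = 2, the sequence is eventually periodic: after a pre-period of length 1 it cycles with period 3.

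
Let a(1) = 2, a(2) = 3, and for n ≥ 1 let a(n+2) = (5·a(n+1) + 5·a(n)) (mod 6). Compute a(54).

Computing terms: a(1) = 2; a(2) = 3; a(3) = 1; a(4) = 2; a(5) = 3.
Since (a(4), a(5)) = (a(1), a(2)) = (2, 3) (two consecutive terms determine the rest), the sequence is periodic with period 3.
So a(54) = a(1 + ((54-1) mod 3)) = a(3) = 1.

1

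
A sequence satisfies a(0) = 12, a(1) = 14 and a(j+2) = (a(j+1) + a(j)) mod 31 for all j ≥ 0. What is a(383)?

Computing terms: a(0) = 12,  a(1) = 14,  a(2) = 26,  a(3) = 9,  a(4) = 4,  a(5) = 13,  a(6) = 17,  a(7) = 30,  a(8) = 16,  a(9) = 15,  a(10) = 0,  a(11) = 15,  a(12) = 15,  a(13) = 30,  a(14) = 14,  a(15) = 13,  a(16) = 27,  a(17) = 9,  a(18) = 5,  a(19) = 14,  a(20) = 19,  a(21) = 2,  a(22) = 21,  a(23) = 23,  a(24) = 13,  a(25) = 5,  a(26) = 18,  a(27) = 23,  a(28) = 10,  a(29) = 2,  a(30) = 12,  a(31) = 14.
The sequence repeats with period 30.
(383 - 0) mod 30 = 23, so a(383) = a(23) = 23.

23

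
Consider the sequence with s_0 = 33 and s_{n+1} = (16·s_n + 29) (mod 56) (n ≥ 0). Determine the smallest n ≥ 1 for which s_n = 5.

3

We have s_0 = 33; s_1 = 53; s_2 = 37; s_3 = 5; s_4 = 53.
Since s_4 = s_1 = 53, the sequence is eventually periodic: after a pre-period of length 1 it cycles with period 3.
The value 5 first appears (with n ≥ 1) at s_3.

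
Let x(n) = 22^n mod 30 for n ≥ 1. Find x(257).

22

x(1) = 22,  x(2) = 4,  x(3) = 28,  x(4) = 16,  x(5) = 22.
Since x(5) = x(1) = 22, the sequence is periodic with period 4.
(257 - 1) mod 4 = 0, so x(257) = x(1) = 22.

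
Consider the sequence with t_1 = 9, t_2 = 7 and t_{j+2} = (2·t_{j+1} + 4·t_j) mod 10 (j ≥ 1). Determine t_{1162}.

2

Listing terms: t_1 = 9,  t_2 = 7,  t_3 = 0,  t_4 = 8,  t_5 = 6,  t_6 = 4,  t_7 = 2,  t_8 = 0,  t_9 = 8.
Since (t_8, t_9) = (t_3, t_4) = (0, 8) (two consecutive terms determine the rest), the sequence is eventually periodic: after a pre-period of length 2 it cycles with period 5.
For j ≥ 3, t_j depends only on (j - 3) mod 5. (1162 - 3) mod 5 = 4, so t_{1162} = t_7 = 2.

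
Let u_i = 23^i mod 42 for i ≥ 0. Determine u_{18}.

1

We have u_0 = 1; u_1 = 23; u_2 = 25; u_3 = 29; u_4 = 37; u_5 = 11; u_6 = 1.
The sequence repeats with period 6.
So u_{18} = u_{0 + ((18-0) mod 6)} = u_0 = 1.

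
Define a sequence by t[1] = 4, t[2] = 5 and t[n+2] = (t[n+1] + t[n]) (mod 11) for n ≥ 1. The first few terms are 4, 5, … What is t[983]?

9

We have t[1] = 4,  t[2] = 5,  t[3] = 9,  t[4] = 3,  t[5] = 1,  t[6] = 4,  t[7] = 5.
Since (t[6], t[7]) = (t[1], t[2]) = (4, 5) (two consecutive terms determine the rest), the sequence is periodic with period 5.
So t[983] = t[1 + ((983-1) mod 5)] = t[3] = 9.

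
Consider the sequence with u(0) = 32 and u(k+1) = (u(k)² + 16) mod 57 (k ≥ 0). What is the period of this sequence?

u(0) = 32; u(1) = 14; u(2) = 41; u(3) = 44; u(4) = 14.
Since u(4) = u(1) = 14, the sequence is eventually periodic: after a pre-period of length 1 it cycles with period 3.

3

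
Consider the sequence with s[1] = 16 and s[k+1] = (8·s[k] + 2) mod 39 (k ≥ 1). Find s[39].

s[1] = 16; s[2] = 13; s[3] = 28; s[4] = 31; s[5] = 16.
Since s[5] = s[1] = 16, the sequence is periodic with period 4.
(39 - 1) mod 4 = 2, so s[39] = s[3] = 28.

28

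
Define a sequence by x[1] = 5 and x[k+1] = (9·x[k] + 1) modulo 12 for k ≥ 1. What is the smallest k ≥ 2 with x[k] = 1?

We have x[1] = 5,  x[2] = 10,  x[3] = 7,  x[4] = 4,  x[5] = 1,  x[6] = 10.
Since x[6] = x[2] = 10, the sequence is eventually periodic: after a pre-period of length 1 it cycles with period 4.
The value 1 first appears (with k ≥ 2) at x[5].

5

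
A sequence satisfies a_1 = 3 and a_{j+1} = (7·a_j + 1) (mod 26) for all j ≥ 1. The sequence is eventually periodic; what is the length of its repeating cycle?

a_1 = 3,  a_2 = 22,  a_3 = 25,  a_4 = 20,  a_5 = 11,  a_6 = 0,  a_7 = 1,  a_8 = 8,  a_9 = 5,  a_{10} = 10,  a_{11} = 19,  a_{12} = 4,  a_{13} = 3.
The sequence repeats with period 12.

12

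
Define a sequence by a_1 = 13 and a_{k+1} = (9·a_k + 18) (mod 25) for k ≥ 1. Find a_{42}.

We have a_1 = 13,  a_2 = 10,  a_3 = 8,  a_4 = 15,  a_5 = 3,  a_6 = 20,  a_7 = 23,  a_8 = 0,  a_9 = 18,  a_{10} = 5,  a_{11} = 13.
Since a_{11} = a_1 = 13, the sequence is periodic with period 10.
(42 - 1) mod 10 = 1, so a_{42} = a_2 = 10.

10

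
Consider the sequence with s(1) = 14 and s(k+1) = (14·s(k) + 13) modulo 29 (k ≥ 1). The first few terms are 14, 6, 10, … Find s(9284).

We have s(1) = 14; s(2) = 6; s(3) = 10; s(4) = 8; s(5) = 9; s(6) = 23; s(7) = 16; s(8) = 5; s(9) = 25; s(10) = 15; s(11) = 20; s(12) = 3; s(13) = 26; s(14) = 0; s(15) = 13; s(16) = 21; s(17) = 17; s(18) = 19; s(19) = 18; s(20) = 4; s(21) = 11; s(22) = 22; s(23) = 2; s(24) = 12; s(25) = 7; s(26) = 24; s(27) = 1; s(28) = 27; s(29) = 14.
The sequence repeats with period 28.
So s(9284) = s(1 + ((9284-1) mod 28)) = s(16) = 21.

21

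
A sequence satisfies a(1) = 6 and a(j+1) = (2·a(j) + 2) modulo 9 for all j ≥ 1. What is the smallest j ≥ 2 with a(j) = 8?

We have a(1) = 6, a(2) = 5, a(3) = 3, a(4) = 8, a(5) = 0, a(6) = 2, a(7) = 6.
The sequence repeats with period 6.
The value 8 first appears (with j ≥ 2) at a(4).

4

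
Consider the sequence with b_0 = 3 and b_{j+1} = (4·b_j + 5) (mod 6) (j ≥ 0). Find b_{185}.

1

Listing terms: b_0 = 3,  b_1 = 5,  b_2 = 1,  b_3 = 3.
Since b_3 = b_0 = 3, the sequence is periodic with period 3.
So b_{185} = b_{0 + ((185-0) mod 3)} = b_2 = 1.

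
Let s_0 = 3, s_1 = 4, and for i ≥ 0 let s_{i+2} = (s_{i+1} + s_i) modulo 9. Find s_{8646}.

Computing terms: s_0 = 3, s_1 = 4, s_2 = 7, s_3 = 2, s_4 = 0, s_5 = 2, s_6 = 2, s_7 = 4, s_8 = 6, s_9 = 1, s_{10} = 7, s_{11} = 8, s_{12} = 6, s_{13} = 5, s_{14} = 2, s_{15} = 7, s_{16} = 0, s_{17} = 7, s_{18} = 7, s_{19} = 5, s_{20} = 3, s_{21} = 8, s_{22} = 2, s_{23} = 1, s_{24} = 3, s_{25} = 4.
Since (s_{24}, s_{25}) = (s_0, s_1) = (3, 4) (two consecutive terms determine the rest), the sequence is periodic with period 24.
(8646 - 0) mod 24 = 6, so s_{8646} = s_6 = 2.

2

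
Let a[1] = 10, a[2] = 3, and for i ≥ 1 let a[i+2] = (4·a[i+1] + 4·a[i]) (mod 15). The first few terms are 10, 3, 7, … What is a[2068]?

a[1] = 10,  a[2] = 3,  a[3] = 7,  a[4] = 10,  a[5] = 8,  a[6] = 12,  a[7] = 5,  a[8] = 8,  a[9] = 7,  a[10] = 0,  a[11] = 13,  a[12] = 7,  a[13] = 5,  a[14] = 3,  a[15] = 2,  a[16] = 5,  a[17] = 13,  a[18] = 12,  a[19] = 10,  a[20] = 13,  a[21] = 2,  a[22] = 0,  a[23] = 8,  a[24] = 2,  a[25] = 10,  a[26] = 3.
Since (a[25], a[26]) = (a[1], a[2]) = (10, 3) (two consecutive terms determine the rest), the sequence is periodic with period 24.
So a[2068] = a[1 + ((2068-1) mod 24)] = a[4] = 10.

10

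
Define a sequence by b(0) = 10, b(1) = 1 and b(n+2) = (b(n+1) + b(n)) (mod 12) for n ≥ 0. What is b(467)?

Listing terms: b(0) = 10,  b(1) = 1,  b(2) = 11,  b(3) = 0,  b(4) = 11,  b(5) = 11,  b(6) = 10,  b(7) = 9,  b(8) = 7,  b(9) = 4,  b(10) = 11,  b(11) = 3,  b(12) = 2,  b(13) = 5,  b(14) = 7,  b(15) = 0,  b(16) = 7,  b(17) = 7,  b(18) = 2,  b(19) = 9,  b(20) = 11,  b(21) = 8,  b(22) = 7,  b(23) = 3,  b(24) = 10,  b(25) = 1.
Since (b(24), b(25)) = (b(0), b(1)) = (10, 1) (two consecutive terms determine the rest), the sequence is periodic with period 24.
(467 - 0) mod 24 = 11, so b(467) = b(11) = 3.

3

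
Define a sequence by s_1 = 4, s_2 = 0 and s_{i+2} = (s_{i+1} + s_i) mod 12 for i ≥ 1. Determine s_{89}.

4

Computing terms: s_1 = 4,  s_2 = 0,  s_3 = 4,  s_4 = 4,  s_5 = 8,  s_6 = 0,  s_7 = 8,  s_8 = 8,  s_9 = 4,  s_{10} = 0.
Since (s_9, s_{10}) = (s_1, s_2) = (4, 0) (two consecutive terms determine the rest), the sequence is periodic with period 8.
(89 - 1) mod 8 = 0, so s_{89} = s_1 = 4.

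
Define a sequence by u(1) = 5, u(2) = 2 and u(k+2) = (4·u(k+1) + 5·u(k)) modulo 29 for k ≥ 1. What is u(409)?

u(1) = 5, u(2) = 2, u(3) = 4, u(4) = 26, u(5) = 8, u(6) = 17, u(7) = 21, u(8) = 24, u(9) = 27, u(10) = 25, u(11) = 3, u(12) = 21, u(13) = 12, u(14) = 8, u(15) = 5, u(16) = 2.
The sequence repeats with period 14.
So u(409) = u(1 + ((409-1) mod 14)) = u(3) = 4.

4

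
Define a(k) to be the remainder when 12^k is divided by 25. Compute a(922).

Listing terms: a(1) = 12, a(2) = 19, a(3) = 3, a(4) = 11, a(5) = 7, a(6) = 9, a(7) = 8, a(8) = 21, a(9) = 2, a(10) = 24, a(11) = 13, a(12) = 6, a(13) = 22, a(14) = 14, a(15) = 18, a(16) = 16, a(17) = 17, a(18) = 4, a(19) = 23, a(20) = 1, a(21) = 12.
The sequence repeats with period 20.
(922 - 1) mod 20 = 1, so a(922) = a(2) = 19.

19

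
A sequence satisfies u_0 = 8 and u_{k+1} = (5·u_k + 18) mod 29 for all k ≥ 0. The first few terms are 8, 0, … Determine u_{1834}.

Computing terms: u_0 = 8,  u_1 = 0,  u_2 = 18,  u_3 = 21,  u_4 = 7,  u_5 = 24,  u_6 = 22,  u_7 = 12,  u_8 = 20,  u_9 = 2,  u_{10} = 28,  u_{11} = 13,  u_{12} = 25,  u_{13} = 27,  u_{14} = 8.
Since u_{14} = u_0 = 8, the sequence is periodic with period 14.
(1834 - 0) mod 14 = 0, so u_{1834} = u_0 = 8.

8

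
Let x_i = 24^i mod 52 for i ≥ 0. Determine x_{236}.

Listing terms: x_0 = 1, x_1 = 24, x_2 = 4, x_3 = 44, x_4 = 16, x_5 = 20, x_6 = 12, x_7 = 28, x_8 = 48, x_9 = 8, x_{10} = 36, x_{11} = 32, x_{12} = 40, x_{13} = 24.
Since x_{13} = x_1 = 24, the sequence is eventually periodic: after a pre-period of length 1 it cycles with period 12.
For i ≥ 1, x_i depends only on (i - 1) mod 12. (236 - 1) mod 12 = 7, so x_{236} = x_8 = 48.

48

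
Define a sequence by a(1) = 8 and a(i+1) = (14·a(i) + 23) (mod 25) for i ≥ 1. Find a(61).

We have a(1) = 8, a(2) = 10, a(3) = 13, a(4) = 5, a(5) = 18, a(6) = 0, a(7) = 23, a(8) = 20, a(9) = 3, a(10) = 15, a(11) = 8.
Since a(11) = a(1) = 8, the sequence is periodic with period 10.
(61 - 1) mod 10 = 0, so a(61) = a(1) = 8.

8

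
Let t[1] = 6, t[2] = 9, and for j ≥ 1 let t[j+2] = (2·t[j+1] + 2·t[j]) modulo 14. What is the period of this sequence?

t[1] = 6,  t[2] = 9,  t[3] = 2,  t[4] = 8,  t[5] = 6,  t[6] = 0,  t[7] = 12,  t[8] = 10,  t[9] = 2,  t[10] = 10,  t[11] = 10,  t[12] = 12,  t[13] = 2,  t[14] = 0,  t[15] = 4,  t[16] = 8,  t[17] = 10,  t[18] = 8,  t[19] = 8,  t[20] = 4,  t[21] = 10,  t[22] = 0,  t[23] = 6,  t[24] = 12,  t[25] = 8,  t[26] = 12,  t[27] = 12,  t[28] = 6,  t[29] = 8,  t[30] = 0,  t[31] = 2,  t[32] = 4,  t[33] = 12,  t[34] = 4,  t[35] = 4,  t[36] = 2,  t[37] = 12,  t[38] = 0,  t[39] = 10,  t[40] = 6,  t[41] = 4,  t[42] = 6,  t[43] = 6,  t[44] = 10,  t[45] = 4,  t[46] = 0,  t[47] = 8,  t[48] = 2,  t[49] = 6,  t[50] = 2,  t[51] = 2,  t[52] = 8.
Since (t[51], t[52]) = (t[3], t[4]) = (2, 8) (two consecutive terms determine the rest), the sequence is eventually periodic: after a pre-period of length 2 it cycles with period 48.

48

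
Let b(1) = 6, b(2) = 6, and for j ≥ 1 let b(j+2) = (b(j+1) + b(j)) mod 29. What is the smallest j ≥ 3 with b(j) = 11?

b(1) = 6; b(2) = 6; b(3) = 12; b(4) = 18; b(5) = 1; b(6) = 19; b(7) = 20; b(8) = 10; b(9) = 1; b(10) = 11; b(11) = 12; b(12) = 23; b(13) = 6; b(14) = 0; b(15) = 6; b(16) = 6.
The sequence repeats with period 14.
The value 11 first appears (with j ≥ 3) at b(10).

10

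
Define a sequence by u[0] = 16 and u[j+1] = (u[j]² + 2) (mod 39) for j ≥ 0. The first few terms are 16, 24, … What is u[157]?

Computing terms: u[0] = 16; u[1] = 24; u[2] = 32; u[3] = 12; u[4] = 29; u[5] = 24.
Since u[5] = u[1] = 24, the sequence is eventually periodic: after a pre-period of length 1 it cycles with period 4.
For j ≥ 1, u[j] depends only on (j - 1) mod 4. (157 - 1) mod 4 = 0, so u[157] = u[1] = 24.

24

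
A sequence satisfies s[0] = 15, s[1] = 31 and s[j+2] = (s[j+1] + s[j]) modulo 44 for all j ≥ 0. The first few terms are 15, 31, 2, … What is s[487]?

We have s[0] = 15, s[1] = 31, s[2] = 2, s[3] = 33, s[4] = 35, s[5] = 24, s[6] = 15, s[7] = 39, s[8] = 10, s[9] = 5, s[10] = 15, s[11] = 20, s[12] = 35, s[13] = 11, s[14] = 2, s[15] = 13, s[16] = 15, s[17] = 28, s[18] = 43, s[19] = 27, s[20] = 26, s[21] = 9, s[22] = 35, s[23] = 0, s[24] = 35, s[25] = 35, s[26] = 26, s[27] = 17, s[28] = 43, s[29] = 16, s[30] = 15, s[31] = 31.
The sequence repeats with period 30.
(487 - 0) mod 30 = 7, so s[487] = s[7] = 39.

39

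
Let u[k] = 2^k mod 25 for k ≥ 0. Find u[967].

3

Computing terms: u[0] = 1, u[1] = 2, u[2] = 4, u[3] = 8, u[4] = 16, u[5] = 7, u[6] = 14, u[7] = 3, u[8] = 6, u[9] = 12, u[10] = 24, u[11] = 23, u[12] = 21, u[13] = 17, u[14] = 9, u[15] = 18, u[16] = 11, u[17] = 22, u[18] = 19, u[19] = 13, u[20] = 1.
Since u[20] = u[0] = 1, the sequence is periodic with period 20.
(967 - 0) mod 20 = 7, so u[967] = u[7] = 3.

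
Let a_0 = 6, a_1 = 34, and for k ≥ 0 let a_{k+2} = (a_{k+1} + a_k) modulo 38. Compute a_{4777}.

34

Listing terms: a_0 = 6; a_1 = 34; a_2 = 2; a_3 = 36; a_4 = 0; a_5 = 36; a_6 = 36; a_7 = 34; a_8 = 32; a_9 = 28; a_{10} = 22; a_{11} = 12; a_{12} = 34; a_{13} = 8; a_{14} = 4; a_{15} = 12; a_{16} = 16; a_{17} = 28; a_{18} = 6; a_{19} = 34.
Since (a_{18}, a_{19}) = (a_0, a_1) = (6, 34) (two consecutive terms determine the rest), the sequence is periodic with period 18.
(4777 - 0) mod 18 = 7, so a_{4777} = a_7 = 34.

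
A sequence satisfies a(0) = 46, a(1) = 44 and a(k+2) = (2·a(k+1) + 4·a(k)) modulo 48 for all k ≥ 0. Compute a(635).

0

We have a(0) = 46,  a(1) = 44,  a(2) = 32,  a(3) = 0,  a(4) = 32,  a(5) = 16,  a(6) = 16,  a(7) = 0,  a(8) = 16,  a(9) = 32,  a(10) = 32,  a(11) = 0.
Since (a(10), a(11)) = (a(2), a(3)) = (32, 0) (two consecutive terms determine the rest), the sequence is eventually periodic: after a pre-period of length 2 it cycles with period 8.
For k ≥ 2, a(k) depends only on (k - 2) mod 8. (635 - 2) mod 8 = 1, so a(635) = a(3) = 0.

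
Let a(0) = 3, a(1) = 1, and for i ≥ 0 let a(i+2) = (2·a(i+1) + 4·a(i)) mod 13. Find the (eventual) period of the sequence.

42

Computing terms: a(0) = 3, a(1) = 1, a(2) = 1, a(3) = 6, a(4) = 3, a(5) = 4, a(6) = 7, a(7) = 4, a(8) = 10, a(9) = 10, a(10) = 8, a(11) = 4, a(12) = 1, a(13) = 5, a(14) = 1, a(15) = 9, a(16) = 9, a(17) = 2, a(18) = 1, a(19) = 10, a(20) = 11, a(21) = 10, a(22) = 12, a(23) = 12, a(24) = 7, a(25) = 10, a(26) = 9, a(27) = 6, a(28) = 9, a(29) = 3, a(30) = 3, a(31) = 5, a(32) = 9, a(33) = 12, a(34) = 8, a(35) = 12, a(36) = 4, a(37) = 4, a(38) = 11, a(39) = 12, a(40) = 3, a(41) = 2, a(42) = 3, a(43) = 1.
The sequence repeats with period 42.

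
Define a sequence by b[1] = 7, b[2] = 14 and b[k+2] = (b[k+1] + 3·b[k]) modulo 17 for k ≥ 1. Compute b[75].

0

Listing terms: b[1] = 7, b[2] = 14, b[3] = 1, b[4] = 9, b[5] = 12, b[6] = 5, b[7] = 7, b[8] = 5, b[9] = 9, b[10] = 7, b[11] = 0, b[12] = 4, b[13] = 4, b[14] = 16, b[15] = 11, b[16] = 8, b[17] = 7, b[18] = 14.
The sequence repeats with period 16.
So b[75] = b[1 + ((75-1) mod 16)] = b[11] = 0.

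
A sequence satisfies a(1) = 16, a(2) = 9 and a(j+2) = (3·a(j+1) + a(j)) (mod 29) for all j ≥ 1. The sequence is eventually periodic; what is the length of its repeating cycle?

Listing terms: a(1) = 16, a(2) = 9, a(3) = 14, a(4) = 22, a(5) = 22, a(6) = 1, a(7) = 25, a(8) = 18, a(9) = 21, a(10) = 23, a(11) = 3, a(12) = 3, a(13) = 12, a(14) = 10, a(15) = 13, a(16) = 20, a(17) = 15, a(18) = 7, a(19) = 7, a(20) = 28, a(21) = 4, a(22) = 11, a(23) = 8, a(24) = 6, a(25) = 26, a(26) = 26, a(27) = 17, a(28) = 19, a(29) = 16, a(30) = 9.
The sequence repeats with period 28.

28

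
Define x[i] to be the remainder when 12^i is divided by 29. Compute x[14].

We have x[0] = 1,  x[1] = 12,  x[2] = 28,  x[3] = 17,  x[4] = 1.
Since x[4] = x[0] = 1, the sequence is periodic with period 4.
So x[14] = x[0 + ((14-0) mod 4)] = x[2] = 28.

28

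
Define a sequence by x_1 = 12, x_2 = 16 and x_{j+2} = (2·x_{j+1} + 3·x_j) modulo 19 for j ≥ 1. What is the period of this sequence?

x_1 = 12,  x_2 = 16,  x_3 = 11,  x_4 = 13,  x_5 = 2,  x_6 = 5,  x_7 = 16,  x_8 = 9,  x_9 = 9,  x_{10} = 7,  x_{11} = 3,  x_{12} = 8,  x_{13} = 6,  x_{14} = 17,  x_{15} = 14,  x_{16} = 3,  x_{17} = 10,  x_{18} = 10,  x_{19} = 12,  x_{20} = 16.
The sequence repeats with period 18.

18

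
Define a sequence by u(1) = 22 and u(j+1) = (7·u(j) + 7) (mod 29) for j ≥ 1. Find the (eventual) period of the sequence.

7

Computing terms: u(1) = 22, u(2) = 16, u(3) = 3, u(4) = 28, u(5) = 0, u(6) = 7, u(7) = 27, u(8) = 22.
Since u(8) = u(1) = 22, the sequence is periodic with period 7.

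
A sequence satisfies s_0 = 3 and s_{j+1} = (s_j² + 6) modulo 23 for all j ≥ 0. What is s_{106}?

We have s_0 = 3; s_1 = 15; s_2 = 1; s_3 = 7; s_4 = 9; s_5 = 18; s_6 = 8; s_7 = 1.
Since s_7 = s_2 = 1, the sequence is eventually periodic: after a pre-period of length 2 it cycles with period 5.
For j ≥ 2, s_j depends only on (j - 2) mod 5. (106 - 2) mod 5 = 4, so s_{106} = s_6 = 8.

8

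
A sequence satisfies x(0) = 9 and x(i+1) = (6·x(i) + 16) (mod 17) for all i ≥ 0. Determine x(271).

We have x(0) = 9, x(1) = 2, x(2) = 11, x(3) = 14, x(4) = 15, x(5) = 4, x(6) = 6, x(7) = 1, x(8) = 5, x(9) = 12, x(10) = 3, x(11) = 0, x(12) = 16, x(13) = 10, x(14) = 8, x(15) = 13, x(16) = 9.
Since x(16) = x(0) = 9, the sequence is periodic with period 16.
(271 - 0) mod 16 = 15, so x(271) = x(15) = 13.

13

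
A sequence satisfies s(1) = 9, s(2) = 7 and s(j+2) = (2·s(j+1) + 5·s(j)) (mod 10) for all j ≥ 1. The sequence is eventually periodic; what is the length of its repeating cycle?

4

Listing terms: s(1) = 9, s(2) = 7, s(3) = 9, s(4) = 3, s(5) = 1, s(6) = 7, s(7) = 9.
Since (s(6), s(7)) = (s(2), s(3)) = (7, 9) (two consecutive terms determine the rest), the sequence is eventually periodic: after a pre-period of length 1 it cycles with period 4.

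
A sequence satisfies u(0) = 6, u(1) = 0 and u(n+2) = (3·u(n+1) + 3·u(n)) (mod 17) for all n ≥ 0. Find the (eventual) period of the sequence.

Listing terms: u(0) = 6,  u(1) = 0,  u(2) = 1,  u(3) = 3,  u(4) = 12,  u(5) = 11,  u(6) = 1,  u(7) = 2,  u(8) = 9,  u(9) = 16,  u(10) = 7,  u(11) = 1,  u(12) = 7,  u(13) = 7,  u(14) = 8,  u(15) = 11,  u(16) = 6,  u(17) = 0.
Since (u(16), u(17)) = (u(0), u(1)) = (6, 0) (two consecutive terms determine the rest), the sequence is periodic with period 16.

16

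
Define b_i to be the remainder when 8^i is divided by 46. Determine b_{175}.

b_1 = 8,  b_2 = 18,  b_3 = 6,  b_4 = 2,  b_5 = 16,  b_6 = 36,  b_7 = 12,  b_8 = 4,  b_9 = 32,  b_{10} = 26,  b_{11} = 24,  b_{12} = 8.
Since b_{12} = b_1 = 8, the sequence is periodic with period 11.
(175 - 1) mod 11 = 9, so b_{175} = b_{10} = 26.

26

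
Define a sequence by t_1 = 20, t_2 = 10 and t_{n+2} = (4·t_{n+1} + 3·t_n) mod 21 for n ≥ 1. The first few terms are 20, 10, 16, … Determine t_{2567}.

4

t_1 = 20, t_2 = 10, t_3 = 16, t_4 = 10, t_5 = 4, t_6 = 4, t_7 = 7, t_8 = 19, t_9 = 13, t_{10} = 4, t_{11} = 13, t_{12} = 1, t_{13} = 1, t_{14} = 7, t_{15} = 10, t_{16} = 19, t_{17} = 1, t_{18} = 19, t_{19} = 16, t_{20} = 16, t_{21} = 7, t_{22} = 13, t_{23} = 10, t_{24} = 16.
Since (t_{23}, t_{24}) = (t_2, t_3) = (10, 16) (two consecutive terms determine the rest), the sequence is eventually periodic: after a pre-period of length 1 it cycles with period 21.
For n ≥ 2, t_n depends only on (n - 2) mod 21. (2567 - 2) mod 21 = 3, so t_{2567} = t_5 = 4.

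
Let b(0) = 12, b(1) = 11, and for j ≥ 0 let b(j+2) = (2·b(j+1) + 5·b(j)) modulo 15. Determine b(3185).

b(0) = 12, b(1) = 11, b(2) = 7, b(3) = 9, b(4) = 8, b(5) = 1, b(6) = 12, b(7) = 14, b(8) = 13, b(9) = 6, b(10) = 2, b(11) = 4, b(12) = 3, b(13) = 11, b(14) = 7.
Since (b(13), b(14)) = (b(1), b(2)) = (11, 7) (two consecutive terms determine the rest), the sequence is eventually periodic: after a pre-period of length 1 it cycles with period 12.
For j ≥ 1, b(j) depends only on (j - 1) mod 12. (3185 - 1) mod 12 = 4, so b(3185) = b(5) = 1.

1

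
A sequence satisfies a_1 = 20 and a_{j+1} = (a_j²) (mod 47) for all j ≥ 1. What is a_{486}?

Listing terms: a_1 = 20, a_2 = 24, a_3 = 12, a_4 = 3, a_5 = 9, a_6 = 34, a_7 = 28, a_8 = 32, a_9 = 37, a_{10} = 6, a_{11} = 36, a_{12} = 27, a_{13} = 24.
Since a_{13} = a_2 = 24, the sequence is eventually periodic: after a pre-period of length 1 it cycles with period 11.
For j ≥ 2, a_j depends only on (j - 2) mod 11. (486 - 2) mod 11 = 0, so a_{486} = a_2 = 24.

24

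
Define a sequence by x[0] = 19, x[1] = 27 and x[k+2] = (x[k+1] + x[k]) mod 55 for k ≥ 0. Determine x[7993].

7

Computing terms: x[0] = 19; x[1] = 27; x[2] = 46; x[3] = 18; x[4] = 9; x[5] = 27; x[6] = 36; x[7] = 8; x[8] = 44; x[9] = 52; x[10] = 41; x[11] = 38; x[12] = 24; x[13] = 7; x[14] = 31; x[15] = 38; x[16] = 14; x[17] = 52; x[18] = 11; x[19] = 8; x[20] = 19; x[21] = 27.
Since (x[20], x[21]) = (x[0], x[1]) = (19, 27) (two consecutive terms determine the rest), the sequence is periodic with period 20.
So x[7993] = x[0 + ((7993-0) mod 20)] = x[13] = 7.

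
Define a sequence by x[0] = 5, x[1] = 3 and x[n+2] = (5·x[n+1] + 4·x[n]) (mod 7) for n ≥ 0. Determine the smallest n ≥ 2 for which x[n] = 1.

Computing terms: x[0] = 5,  x[1] = 3,  x[2] = 0,  x[3] = 5,  x[4] = 4,  x[5] = 5,  x[6] = 6,  x[7] = 1,  x[8] = 1,  x[9] = 2,  x[10] = 0,  x[11] = 1,  x[12] = 5,  x[13] = 1,  x[14] = 4,  x[15] = 3,  x[16] = 3,  x[17] = 6,  x[18] = 0,  x[19] = 3,  x[20] = 1,  x[21] = 3,  x[22] = 5,  x[23] = 2,  x[24] = 2,  x[25] = 4,  x[26] = 0,  x[27] = 2,  x[28] = 3,  x[29] = 2,  x[30] = 1,  x[31] = 6,  x[32] = 6,  x[33] = 5,  x[34] = 0,  x[35] = 6,  x[36] = 2,  x[37] = 6,  x[38] = 3,  x[39] = 4,  x[40] = 4,  x[41] = 1,  x[42] = 0,  x[43] = 4,  x[44] = 6,  x[45] = 4,  x[46] = 2,  x[47] = 5,  x[48] = 5,  x[49] = 3.
Since (x[48], x[49]) = (x[0], x[1]) = (5, 3) (two consecutive terms determine the rest), the sequence is periodic with period 48.
The value 1 first appears (with n ≥ 2) at x[7].

7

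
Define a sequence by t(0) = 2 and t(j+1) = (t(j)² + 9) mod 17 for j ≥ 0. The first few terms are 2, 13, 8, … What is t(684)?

We have t(0) = 2, t(1) = 13, t(2) = 8, t(3) = 5, t(4) = 0, t(5) = 9, t(6) = 5.
Since t(6) = t(3) = 5, the sequence is eventually periodic: after a pre-period of length 3 it cycles with period 3.
For j ≥ 3, t(j) depends only on (j - 3) mod 3. (684 - 3) mod 3 = 0, so t(684) = t(3) = 5.

5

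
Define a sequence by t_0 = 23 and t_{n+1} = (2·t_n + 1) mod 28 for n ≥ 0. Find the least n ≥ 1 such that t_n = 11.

We have t_0 = 23; t_1 = 19; t_2 = 11; t_3 = 23.
Since t_3 = t_0 = 23, the sequence is periodic with period 3.
The value 11 first appears (with n ≥ 1) at t_2.

2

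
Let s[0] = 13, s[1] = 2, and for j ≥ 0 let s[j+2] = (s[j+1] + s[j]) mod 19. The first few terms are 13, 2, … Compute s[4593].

17

Computing terms: s[0] = 13, s[1] = 2, s[2] = 15, s[3] = 17, s[4] = 13, s[5] = 11, s[6] = 5, s[7] = 16, s[8] = 2, s[9] = 18, s[10] = 1, s[11] = 0, s[12] = 1, s[13] = 1, s[14] = 2, s[15] = 3, s[16] = 5, s[17] = 8, s[18] = 13, s[19] = 2.
The sequence repeats with period 18.
So s[4593] = s[0 + ((4593-0) mod 18)] = s[3] = 17.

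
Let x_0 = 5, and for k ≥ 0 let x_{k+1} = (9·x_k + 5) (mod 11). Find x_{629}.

Computing terms: x_0 = 5, x_1 = 6, x_2 = 4, x_3 = 8, x_4 = 0, x_5 = 5.
The sequence repeats with period 5.
(629 - 0) mod 5 = 4, so x_{629} = x_4 = 0.

0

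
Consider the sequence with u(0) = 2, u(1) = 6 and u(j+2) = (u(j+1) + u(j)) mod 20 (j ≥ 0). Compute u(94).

We have u(0) = 2,  u(1) = 6,  u(2) = 8,  u(3) = 14,  u(4) = 2,  u(5) = 16,  u(6) = 18,  u(7) = 14,  u(8) = 12,  u(9) = 6,  u(10) = 18,  u(11) = 4,  u(12) = 2,  u(13) = 6.
The sequence repeats with period 12.
So u(94) = u(0 + ((94-0) mod 12)) = u(10) = 18.

18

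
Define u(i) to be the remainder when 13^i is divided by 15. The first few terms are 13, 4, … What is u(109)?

We have u(1) = 13, u(2) = 4, u(3) = 7, u(4) = 1, u(5) = 13.
The sequence repeats with period 4.
So u(109) = u(1 + ((109-1) mod 4)) = u(1) = 13.

13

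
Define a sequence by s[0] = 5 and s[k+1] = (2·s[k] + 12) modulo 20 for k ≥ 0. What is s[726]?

s[0] = 5; s[1] = 2; s[2] = 16; s[3] = 4; s[4] = 0; s[5] = 12; s[6] = 16.
Since s[6] = s[2] = 16, the sequence is eventually periodic: after a pre-period of length 2 it cycles with period 4.
For k ≥ 2, s[k] depends only on (k - 2) mod 4. (726 - 2) mod 4 = 0, so s[726] = s[2] = 16.

16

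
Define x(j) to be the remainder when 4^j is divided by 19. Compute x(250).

Computing terms: x(1) = 4,  x(2) = 16,  x(3) = 7,  x(4) = 9,  x(5) = 17,  x(6) = 11,  x(7) = 6,  x(8) = 5,  x(9) = 1,  x(10) = 4.
Since x(10) = x(1) = 4, the sequence is periodic with period 9.
(250 - 1) mod 9 = 6, so x(250) = x(7) = 6.

6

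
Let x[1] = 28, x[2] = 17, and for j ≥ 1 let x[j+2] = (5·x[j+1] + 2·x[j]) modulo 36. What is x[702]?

15

We have x[1] = 28, x[2] = 17, x[3] = 33, x[4] = 19, x[5] = 17, x[6] = 15, x[7] = 1, x[8] = 35, x[9] = 33, x[10] = 19.
Since (x[9], x[10]) = (x[3], x[4]) = (33, 19) (two consecutive terms determine the rest), the sequence is eventually periodic: after a pre-period of length 2 it cycles with period 6.
For j ≥ 3, x[j] depends only on (j - 3) mod 6. (702 - 3) mod 6 = 3, so x[702] = x[6] = 15.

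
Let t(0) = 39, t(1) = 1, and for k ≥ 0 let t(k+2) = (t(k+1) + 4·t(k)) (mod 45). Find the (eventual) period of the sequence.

We have t(0) = 39,  t(1) = 1,  t(2) = 22,  t(3) = 26,  t(4) = 24,  t(5) = 38,  t(6) = 44,  t(7) = 16,  t(8) = 12,  t(9) = 31,  t(10) = 34,  t(11) = 23,  t(12) = 24,  t(13) = 26,  t(14) = 32,  t(15) = 1,  t(16) = 39,  t(17) = 43,  t(18) = 19,  t(19) = 11,  t(20) = 42,  t(21) = 41,  t(22) = 29,  t(23) = 13,  t(24) = 39,  t(25) = 1.
Since (t(24), t(25)) = (t(0), t(1)) = (39, 1) (two consecutive terms determine the rest), the sequence is periodic with period 24.

24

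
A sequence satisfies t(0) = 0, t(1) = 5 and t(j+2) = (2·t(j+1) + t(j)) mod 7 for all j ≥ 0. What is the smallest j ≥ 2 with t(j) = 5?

t(0) = 0, t(1) = 5, t(2) = 3, t(3) = 4, t(4) = 4, t(5) = 5, t(6) = 0, t(7) = 5.
The sequence repeats with period 6.
The value 5 first appears (with j ≥ 2) at t(5).

5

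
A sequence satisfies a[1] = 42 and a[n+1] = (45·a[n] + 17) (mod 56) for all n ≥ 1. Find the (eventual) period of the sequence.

24

Computing terms: a[1] = 42; a[2] = 3; a[3] = 40; a[4] = 25; a[5] = 22; a[6] = 55; a[7] = 28; a[8] = 45; a[9] = 26; a[10] = 11; a[11] = 8; a[12] = 41; a[13] = 14; a[14] = 31; a[15] = 12; a[16] = 53; a[17] = 50; a[18] = 27; a[19] = 0; a[20] = 17; a[21] = 54; a[22] = 39; a[23] = 36; a[24] = 13; a[25] = 42.
Since a[25] = a[1] = 42, the sequence is periodic with period 24.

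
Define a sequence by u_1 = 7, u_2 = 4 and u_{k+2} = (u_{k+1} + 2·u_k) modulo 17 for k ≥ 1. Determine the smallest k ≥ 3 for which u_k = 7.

8

u_1 = 7, u_2 = 4, u_3 = 1, u_4 = 9, u_5 = 11, u_6 = 12, u_7 = 0, u_8 = 7, u_9 = 7, u_{10} = 4.
Since (u_9, u_{10}) = (u_1, u_2) = (7, 4) (two consecutive terms determine the rest), the sequence is periodic with period 8.
The value 7 first appears (with k ≥ 3) at u_8.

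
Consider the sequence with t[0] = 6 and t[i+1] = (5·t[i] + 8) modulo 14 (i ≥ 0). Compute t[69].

Listing terms: t[0] = 6; t[1] = 10; t[2] = 2; t[3] = 4; t[4] = 0; t[5] = 8; t[6] = 6.
The sequence repeats with period 6.
(69 - 0) mod 6 = 3, so t[69] = t[3] = 4.

4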